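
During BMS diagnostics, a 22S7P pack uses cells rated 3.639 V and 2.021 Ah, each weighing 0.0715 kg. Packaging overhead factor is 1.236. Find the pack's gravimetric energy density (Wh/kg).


Step 1: V_pack = 22 * 3.639 = 80.058 V
Step 2: C_pack = 7 * 2.021 = 14.147 Ah
Step 3: E_pack = V_pack * C_pack = 80.058 * 14.147 = 1132.6 Wh
Step 4: m_pack = 22 * 7 * 0.0715 * 1.236 = 13.61 kg
Step 5: ED = E_pack / m_pack = 1132.6 / 13.61 = 83.22 Wh/kg

83.22 Wh/kg


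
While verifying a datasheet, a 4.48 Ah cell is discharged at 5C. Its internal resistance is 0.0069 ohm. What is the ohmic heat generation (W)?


Step 1: I = C_rate * capacity = 5 * 4.48 = 22.4 A
Step 2: Q = I^2 * R = 22.4^2 * 0.0069 = 501.76 * 0.0069 = 3.462 W

3.462 W


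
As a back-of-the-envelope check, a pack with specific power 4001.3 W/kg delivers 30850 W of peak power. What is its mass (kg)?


m = P / SP = 30850 / 4001.3 = 7.710 kg

7.710 kg


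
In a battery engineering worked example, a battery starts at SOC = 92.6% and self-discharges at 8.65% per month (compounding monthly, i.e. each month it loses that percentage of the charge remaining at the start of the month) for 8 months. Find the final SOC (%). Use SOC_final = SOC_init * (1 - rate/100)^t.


Monthly retention factor = 1 - 8.65/100 = 0.9135
Over 8 months: factor^8 = 0.48492
SOC_final = 92.6 * 0.48492 = 44.90%

44.90%


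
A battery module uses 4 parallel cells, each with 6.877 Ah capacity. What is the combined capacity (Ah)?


C_total = 4 * 6.877 = 27.508 Ah

27.508 Ah


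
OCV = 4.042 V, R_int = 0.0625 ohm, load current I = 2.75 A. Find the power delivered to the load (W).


Step 1: V_terminal = OCV - I*R = 4.042 - 2.75 * 0.0625 = 3.8701 V
Step 2: P_out = V_terminal * I = 3.8701 * 2.75 = 10.64 W

10.64 W


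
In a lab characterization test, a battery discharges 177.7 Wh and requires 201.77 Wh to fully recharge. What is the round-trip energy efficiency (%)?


Round-trip efficiency = 177.7/201.77 * 100% = 88.07%

88.07%


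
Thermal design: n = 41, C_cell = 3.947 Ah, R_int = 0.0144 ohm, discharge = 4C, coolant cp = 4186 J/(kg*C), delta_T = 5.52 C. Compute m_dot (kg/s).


Step 1: I = 4 * 3.947 = 15.788 A
Step 2: Q_cell = I^2 * R = 15.788^2 * 0.0144 = 3.5894 W
Step 3: Q_total = 41 * 3.5894 = 147.17 W
Step 4: m_dot = Q_total / (cp * dT) = 147.17 / (4186 * 5.52) = 0.006369 kg/s

0.006369 kg/s


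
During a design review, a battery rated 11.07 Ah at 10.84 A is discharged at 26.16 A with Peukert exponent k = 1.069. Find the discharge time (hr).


t_rated = C / I_rated = 11.07 / 10.84 = 1.0212 hr
(I_rated/I)^k = (0.41437)^1.069 = 0.38993
t = t_rated * (I_rated/I)^k = 1.0212 * 0.38993 = 0.3982 hr

0.3982 hr


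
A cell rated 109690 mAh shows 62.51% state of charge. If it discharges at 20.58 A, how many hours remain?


Convert: C_total = 109690 mAh = 109.69 Ah
Step 1: remaining = SOC/100 * C_total = 62.51/100 * 109.69 = 68.567 Ah
Step 2: t = remaining / I = 68.567 / 20.58 = 3.332 hr

3.332 hr


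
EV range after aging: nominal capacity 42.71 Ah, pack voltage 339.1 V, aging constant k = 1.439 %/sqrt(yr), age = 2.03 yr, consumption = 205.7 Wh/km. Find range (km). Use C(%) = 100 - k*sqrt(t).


Step 1: capacity retention = 100 - 1.439 * sqrt(2.03) = 100 - 1.439 * 1.4248 = 97.95%
Step 2: C_now = 42.71 * 97.95/100 = 41.834 Ah
Step 3: E_pack = V * C_now = 339.1 * 41.834 = 14186 Wh
Step 4: range = E_pack / consumption = 14186 / 205.7 = 68.96 km

68.96 km


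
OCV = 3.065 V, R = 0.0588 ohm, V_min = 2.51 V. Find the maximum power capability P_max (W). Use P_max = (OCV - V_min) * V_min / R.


P_max = (OCV - V_min) * V_min / R = (3.065 - 2.51) * 2.51 / 0.0588 = 0.555 * 2.51 / 0.0588 = 23.69 W

23.69 W


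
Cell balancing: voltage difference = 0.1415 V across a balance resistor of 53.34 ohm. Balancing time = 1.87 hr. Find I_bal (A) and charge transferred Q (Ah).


I_bal = dV / R = 0.1415 / 53.34 = 0.0026528 A
Q = I_bal * t = 0.0026528 * 1.87 = 0.004961 Ah

I=0.0026528 A, Q=0.004961 Ah


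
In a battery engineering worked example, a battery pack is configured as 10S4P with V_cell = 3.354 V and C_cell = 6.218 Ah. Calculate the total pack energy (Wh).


E = Ns * Vcell * Np * Ccell = 10 * 3.354 * 4 * 6.218 = 834.2 Wh

834.2 Wh


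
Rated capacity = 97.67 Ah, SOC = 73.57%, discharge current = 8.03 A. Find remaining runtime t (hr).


Step 1: remaining = SOC/100 * C_total = 73.57/100 * 97.67 = 71.856 Ah
Step 2: t = remaining / I = 71.856 / 8.03 = 8.948 hr

8.948 hr


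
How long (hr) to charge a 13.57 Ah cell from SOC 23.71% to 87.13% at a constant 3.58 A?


Step 1: dSOC = 87.13% - 23.71% = 63.42%
Step 2: delta_Ah = 13.57 * 63.42 / 100 = 8.6061 Ah
Step 3: t = 8.6061 / 3.58 = 2.404 hr

2.404 hr


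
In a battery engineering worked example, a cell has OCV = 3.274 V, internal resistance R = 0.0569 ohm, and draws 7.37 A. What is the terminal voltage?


IR drop = 7.37 * 0.0569 = 0.41935 V
V = 3.274 - 0.41935 = 2.855 V

2.855 V


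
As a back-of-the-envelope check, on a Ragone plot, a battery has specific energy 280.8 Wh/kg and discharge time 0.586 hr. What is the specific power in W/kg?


Specific power = 280.8 Wh/kg / 0.586 hr = 479.2 W/kg

479.2 W/kg


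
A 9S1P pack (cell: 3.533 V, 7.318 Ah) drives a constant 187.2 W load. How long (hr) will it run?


Step 1: E_pack = Ns * V_cell * Np * C_cell = 9 * 3.533 * 1 * 7.318 = 232.69 Wh
Step 2: t = E_pack / P = 232.69 / 187.2 = 1.243 hr

1.243 hr


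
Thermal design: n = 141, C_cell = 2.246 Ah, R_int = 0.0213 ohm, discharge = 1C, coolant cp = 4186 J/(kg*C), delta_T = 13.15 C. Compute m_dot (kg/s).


Step 1: I = 1 * 2.246 = 2.246 A
Step 2: Q_cell = I^2 * R = 2.246^2 * 0.0213 = 0.10745 W
Step 3: Q_total = 141 * 0.10745 = 15.15 W
Step 4: m_dot = Q_total / (cp * dT) = 15.15 / (4186 * 13.15) = 2.752e-04 kg/s

2.752e-04 kg/s


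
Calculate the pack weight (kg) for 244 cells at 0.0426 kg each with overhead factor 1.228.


m_pack = n * m_cell * overhead = 244 * 0.0426 * 1.228 = 12.76 kg

12.76 kg


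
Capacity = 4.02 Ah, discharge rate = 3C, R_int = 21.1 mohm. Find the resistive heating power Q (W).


Convert: R = 21.1 mohm = 0.0211 ohm
Step 1: I = C_rate * capacity = 3 * 4.02 = 12.06 A
Step 2: Q = I^2 * R = 12.06^2 * 0.0211 = 145.44 * 0.0211 = 3.069 W

3.069 W


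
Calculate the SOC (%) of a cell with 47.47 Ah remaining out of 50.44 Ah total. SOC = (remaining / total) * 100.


SOC = (remaining / total) * 100 = (47.47 / 50.44) * 100 = 94.11%

94.11%


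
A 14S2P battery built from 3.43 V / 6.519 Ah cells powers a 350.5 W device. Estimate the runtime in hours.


Step 1: E_pack = Ns * V_cell * Np * C_cell = 14 * 3.43 * 2 * 6.519 = 626.08 Wh
Step 2: t = E_pack / P = 626.08 / 350.5 = 1.786 hr

1.786 hr


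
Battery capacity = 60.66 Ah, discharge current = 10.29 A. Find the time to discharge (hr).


Runtime = 60.66 Ah / 10.29 A = 5.895 hr

5.895 hr


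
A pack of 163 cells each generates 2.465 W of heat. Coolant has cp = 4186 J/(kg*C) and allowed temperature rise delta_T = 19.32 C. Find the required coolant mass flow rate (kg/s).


Step 1: Total heat Q = 163 * 2.465 W = 401.8 W
Step 2: denom = cp * dT = 4186 * 19.32 = 80874
Step 3: m_dot = 401.8 / 80874 = 0.004968 kg/s

0.004968 kg/s


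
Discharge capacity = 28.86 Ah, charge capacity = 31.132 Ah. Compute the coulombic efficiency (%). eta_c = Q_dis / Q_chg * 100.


eta_c = Q_dis / Q_chg * 100 = 28.86 / 31.132 * 100 = 92.70%

92.70%


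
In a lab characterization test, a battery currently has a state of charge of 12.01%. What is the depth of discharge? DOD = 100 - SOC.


Complement of SOC: DOD = 100% - 12.01% = 87.99%

87.99%


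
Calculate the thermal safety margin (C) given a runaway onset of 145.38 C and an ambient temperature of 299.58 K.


Convert: T_ambient = 299.58 K = 26.43 C
margin = 145.38 - 26.43 = 118.95 C

118.95 C


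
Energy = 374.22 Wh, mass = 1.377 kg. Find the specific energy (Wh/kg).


ED = E / m = 374.22 / 1.377 = 271.8 Wh/kg

271.8 Wh/kg


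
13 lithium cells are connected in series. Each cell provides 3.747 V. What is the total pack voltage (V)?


V_pack = n * V_cell = 13 * 3.747 = 48.711 V

48.711 V


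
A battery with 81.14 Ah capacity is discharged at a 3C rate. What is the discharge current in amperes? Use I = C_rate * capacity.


At 3C: I = 3 * 81.14 Ah = 243.42 A

243.42 A


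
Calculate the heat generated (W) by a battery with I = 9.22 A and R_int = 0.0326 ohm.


Q = I^2 * R = 9.22^2 * 0.0326 = 2.771 W

2.771 W


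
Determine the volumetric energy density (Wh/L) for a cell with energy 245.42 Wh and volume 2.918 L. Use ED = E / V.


Volumetric ED = 245.42 Wh / 2.918 L = 84.11 Wh/L

84.11 Wh/L


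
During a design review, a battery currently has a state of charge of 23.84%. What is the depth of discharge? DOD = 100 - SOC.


Complement of SOC: DOD = 100% - 23.84% = 76.16%

76.16%


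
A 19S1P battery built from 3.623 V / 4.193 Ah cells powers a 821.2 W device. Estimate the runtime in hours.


Step 1: E_pack = Ns * V_cell * Np * C_cell = 19 * 3.623 * 1 * 4.193 = 288.63 Wh
Step 2: t = E_pack / P = 288.63 / 821.2 = 0.3515 hr

0.3515 hr


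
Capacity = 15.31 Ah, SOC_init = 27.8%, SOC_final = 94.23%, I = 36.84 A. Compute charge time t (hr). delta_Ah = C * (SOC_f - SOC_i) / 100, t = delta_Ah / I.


delta_Ah = 15.31 * (94.23 - 27.8) / 100 = 10.17 Ah
t = delta_Ah / I = 10.17 / 36.84 = 0.2761 hr

0.2761 hr


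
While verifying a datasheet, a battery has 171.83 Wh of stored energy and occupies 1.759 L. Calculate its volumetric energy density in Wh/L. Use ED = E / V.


ED = E / V = 171.83 / 1.759 = 97.69 Wh/L

97.69 Wh/L


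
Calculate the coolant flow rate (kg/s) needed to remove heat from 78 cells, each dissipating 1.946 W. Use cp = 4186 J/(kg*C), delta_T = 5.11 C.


Q_total = 78 * 1.946 = 151.79 W
m_dot = Q_total / (cp * dT) = 151.79 / (4186 * 5.11) = 0.007096 kg/s

0.007096 kg/s


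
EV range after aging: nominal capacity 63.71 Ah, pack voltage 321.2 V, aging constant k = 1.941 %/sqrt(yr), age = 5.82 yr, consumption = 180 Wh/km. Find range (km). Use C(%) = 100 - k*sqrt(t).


Step 1: capacity retention = 100 - 1.941 * sqrt(5.82) = 100 - 1.941 * 2.4125 = 95.317%
Step 2: C_now = 63.71 * 95.317/100 = 60.726 Ah
Step 3: E_pack = V * C_now = 321.2 * 60.726 = 19505 Wh
Step 4: range = E_pack / consumption = 19505 / 180 = 108.4 km

108.4 km


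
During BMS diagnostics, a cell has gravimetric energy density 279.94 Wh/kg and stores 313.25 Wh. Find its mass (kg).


m = E / ED = 313.25 / 279.94 = 1.119 kg

1.119 kg


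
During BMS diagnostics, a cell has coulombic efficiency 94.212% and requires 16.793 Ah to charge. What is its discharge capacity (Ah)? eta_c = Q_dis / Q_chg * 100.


Q_dis = eta/100 * Q_chg = 94.212/100 * 16.793 = 15.82 Ah

15.82 Ah


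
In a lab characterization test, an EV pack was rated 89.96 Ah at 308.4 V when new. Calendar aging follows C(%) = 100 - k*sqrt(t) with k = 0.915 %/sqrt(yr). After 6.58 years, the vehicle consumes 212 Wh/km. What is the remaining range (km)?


Step 1: capacity retention = 100 - 0.915 * sqrt(6.58) = 100 - 0.915 * 2.5652 = 97.653%
Step 2: C_now = 89.96 * 97.653/100 = 87.849 Ah
Step 3: E_pack = V * C_now = 308.4 * 87.849 = 27093 Wh
Step 4: range = E_pack / consumption = 27093 / 212 = 127.8 km

127.8 km


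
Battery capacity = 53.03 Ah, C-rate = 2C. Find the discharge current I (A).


At 2C: I = 2 * 53.03 Ah = 106.06 A

106.06 A


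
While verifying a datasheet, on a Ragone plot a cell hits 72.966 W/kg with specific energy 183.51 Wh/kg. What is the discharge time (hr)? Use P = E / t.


t = E / P = 183.51 / 72.966 = 2.515 hr

2.515 hr


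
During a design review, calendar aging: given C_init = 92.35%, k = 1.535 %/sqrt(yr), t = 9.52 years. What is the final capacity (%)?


Step 1: sqrt(9.52 yr) = 3.0854
Step 2: drop = 1.535 * 3.0854 = 4.7361
Step 3: C_final = 92.35 - 4.7361 = 87.61%

87.61%


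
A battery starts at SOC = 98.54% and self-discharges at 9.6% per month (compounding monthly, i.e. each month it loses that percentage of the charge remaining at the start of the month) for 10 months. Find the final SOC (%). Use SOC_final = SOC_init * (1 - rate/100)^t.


decay = (1 - 9.6/100)^10 = 0.36449
SOC_final = 98.54 * 0.36449 = 35.92%

35.92%


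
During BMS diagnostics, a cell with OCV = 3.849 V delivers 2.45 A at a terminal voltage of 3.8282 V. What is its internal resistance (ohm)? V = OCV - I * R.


R = (OCV - V) / I = (3.849 - 3.8282) / 2.45 = 0.008490 ohm

0.008490 ohm


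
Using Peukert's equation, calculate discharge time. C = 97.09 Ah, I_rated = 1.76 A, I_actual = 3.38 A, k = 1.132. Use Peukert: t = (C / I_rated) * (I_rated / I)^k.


t_rated = C / I_rated = 97.09 / 1.76 = 55.165 hr
(I_rated/I)^k = (0.52071)^1.132 = 0.47773
t = t_rated * (I_rated/I)^k = 55.165 * 0.47773 = 26.35 hr

26.35 hr


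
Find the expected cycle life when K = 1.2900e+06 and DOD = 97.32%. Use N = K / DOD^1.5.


DOD^1.5 = 960.07
N = K / DOD^1.5 = 1.2900e+06 / 960.07 = 1344

1344 cycles


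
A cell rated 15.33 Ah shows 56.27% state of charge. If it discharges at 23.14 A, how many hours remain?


Step 1: remaining = SOC/100 * C_total = 56.27/100 * 15.33 = 8.6262 Ah
Step 2: t = remaining / I = 8.6262 / 23.14 = 0.3728 hr

0.3728 hr


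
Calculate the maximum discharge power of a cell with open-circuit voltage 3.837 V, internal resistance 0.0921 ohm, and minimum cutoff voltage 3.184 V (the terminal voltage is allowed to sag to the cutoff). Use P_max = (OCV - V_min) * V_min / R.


dV = OCV - V_min = 0.653 V (so I_max = dV / R)
P_max = dV * V_min / R = 0.653 * 3.184 / 0.0921 = 22.57 W

22.57 W


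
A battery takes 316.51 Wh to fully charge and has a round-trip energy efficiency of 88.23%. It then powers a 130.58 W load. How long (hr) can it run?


Step 1: E_discharge = eta/100 * E_charge = 88.23/100 * 316.51 = 279.26 Wh
Step 2: t = E_discharge / P = 279.26 / 130.58 = 2.139 hr

2.139 hr


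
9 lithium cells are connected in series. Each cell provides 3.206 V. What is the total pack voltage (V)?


With 9 cells in series at 3.206 V each, V_pack = 28.854 V

28.854 V


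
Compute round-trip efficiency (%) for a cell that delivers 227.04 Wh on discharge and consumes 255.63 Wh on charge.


Round-trip efficiency = 227.04/255.63 * 100% = 88.82%

88.82%


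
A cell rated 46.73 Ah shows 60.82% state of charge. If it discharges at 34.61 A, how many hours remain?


Step 1: remaining = SOC/100 * C_total = 60.82/100 * 46.73 = 28.421 Ah
Step 2: t = remaining / I = 28.421 / 34.61 = 0.8212 hr

0.8212 hr


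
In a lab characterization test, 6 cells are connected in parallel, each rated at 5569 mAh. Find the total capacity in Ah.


Convert: C_cell = 5569 mAh = 5.569 Ah
C_total = 6 * 5.569 = 33.414 Ah

33.414 Ah


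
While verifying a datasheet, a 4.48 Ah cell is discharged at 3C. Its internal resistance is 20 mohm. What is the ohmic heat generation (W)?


Convert: R = 20 mohm = 0.02 ohm
Step 1: I = C_rate * capacity = 3 * 4.48 = 13.44 A
Step 2: Q = I^2 * R = 13.44^2 * 0.02 = 180.63 * 0.02 = 3.613 W

3.613 W


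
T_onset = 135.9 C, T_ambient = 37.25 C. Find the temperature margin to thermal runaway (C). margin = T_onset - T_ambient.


Safety margin = 135.9 C - 37.25 C = 98.65 C

98.65 C


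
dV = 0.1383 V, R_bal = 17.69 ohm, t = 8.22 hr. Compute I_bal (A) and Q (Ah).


First, Ohm's law: I_bal = 0.1383 V / 17.69 ohm = 0.007818 A
Then Q = I * t = 0.007818 A * 8.22 hr = 0.06426 Ah

I=0.007818 A, Q=0.06426 Ah


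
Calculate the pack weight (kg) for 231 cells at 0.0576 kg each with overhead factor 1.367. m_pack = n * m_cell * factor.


m_pack = n * m_cell * overhead = 231 * 0.0576 * 1.367 = 18.19 kg

18.19 kg


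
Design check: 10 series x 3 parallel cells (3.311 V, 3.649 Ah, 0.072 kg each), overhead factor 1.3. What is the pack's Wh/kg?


Step 1: V_pack = 10 * 3.311 = 33.11 V
Step 2: C_pack = 3 * 3.649 = 10.947 Ah
Step 3: E_pack = V_pack * C_pack = 33.11 * 10.947 = 362.46 Wh
Step 4: m_pack = 10 * 3 * 0.072 * 1.3 = 2.808 kg
Step 5: ED = E_pack / m_pack = 362.46 / 2.808 = 129.1 Wh/kg

129.1 Wh/kg


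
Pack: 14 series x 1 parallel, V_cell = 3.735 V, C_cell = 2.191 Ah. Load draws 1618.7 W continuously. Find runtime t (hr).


Step 1: E_pack = Ns * V_cell * Np * C_cell = 14 * 3.735 * 1 * 2.191 = 114.57 Wh
Step 2: t = E_pack / P = 114.57 / 1618.7 = 0.07078 hr

0.07078 hr


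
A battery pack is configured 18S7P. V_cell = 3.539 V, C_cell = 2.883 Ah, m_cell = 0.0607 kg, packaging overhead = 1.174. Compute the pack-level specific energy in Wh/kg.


Step 1: V_pack = 18 * 3.539 = 63.702 V
Step 2: C_pack = 7 * 2.883 = 20.181 Ah
Step 3: E_pack = V_pack * C_pack = 63.702 * 20.181 = 1285.6 Wh
Step 4: m_pack = 18 * 7 * 0.0607 * 1.174 = 8.979 kg
Step 5: ED = E_pack / m_pack = 1285.6 / 8.979 = 143.2 Wh/kg

143.2 Wh/kg


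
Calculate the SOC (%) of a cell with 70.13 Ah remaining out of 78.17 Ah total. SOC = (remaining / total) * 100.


SOC% = 70.13 / 78.17 * 100 = 89.71%

89.71%


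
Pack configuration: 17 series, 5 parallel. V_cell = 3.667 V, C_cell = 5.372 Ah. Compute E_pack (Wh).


E = Ns * Vcell * Np * Ccell = 17 * 3.667 * 5 * 5.372 = 1674 Wh

1674 Wh


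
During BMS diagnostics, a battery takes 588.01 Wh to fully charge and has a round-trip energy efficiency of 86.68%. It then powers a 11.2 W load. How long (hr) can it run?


Step 1: E_discharge = eta/100 * E_charge = 86.68/100 * 588.01 = 509.69 Wh
Step 2: t = E_discharge / P = 509.69 / 11.2 = 45.51 hr

45.51 hr


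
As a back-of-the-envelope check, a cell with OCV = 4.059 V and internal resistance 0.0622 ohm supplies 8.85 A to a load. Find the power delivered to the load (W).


Step 1: V_terminal = OCV - I*R = 4.059 - 8.85 * 0.0622 = 3.5085 V
Step 2: P_out = V_terminal * I = 3.5085 * 8.85 = 31.05 W

31.05 W


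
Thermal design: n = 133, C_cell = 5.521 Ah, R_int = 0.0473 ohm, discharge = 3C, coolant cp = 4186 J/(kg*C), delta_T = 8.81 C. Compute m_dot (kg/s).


Step 1: I = 3 * 5.521 = 16.563 A
Step 2: Q_cell = I^2 * R = 16.563^2 * 0.0473 = 12.976 W
Step 3: Q_total = 133 * 12.976 = 1725.8 W
Step 4: m_dot = Q_total / (cp * dT) = 1725.8 / (4186 * 8.81) = 0.04680 kg/s

0.04680 kg/s


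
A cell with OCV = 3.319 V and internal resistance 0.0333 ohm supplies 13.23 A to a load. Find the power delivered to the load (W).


Step 1: V_terminal = OCV - I*R = 3.319 - 13.23 * 0.0333 = 2.8784 V
Step 2: P_out = V_terminal * I = 2.8784 * 13.23 = 38.08 W

38.08 W


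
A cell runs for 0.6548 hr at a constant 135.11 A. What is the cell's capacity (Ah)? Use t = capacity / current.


C = I * t = 135.11 * 0.6548 = 88.47 Ah

88.47 Ah


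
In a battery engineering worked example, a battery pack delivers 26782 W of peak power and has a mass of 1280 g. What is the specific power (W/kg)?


Convert: m = 1280 g = 1.28 kg
SP = P / m = 26782 / 1.28 = 20920 W/kg

20920 W/kg


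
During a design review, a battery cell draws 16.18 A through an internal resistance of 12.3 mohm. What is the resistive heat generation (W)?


Convert: R = 12.3 mohm = 0.0123 ohm
Q = I^2 * R = 16.18^2 * 0.0123 = 3.220 W

3.220 W


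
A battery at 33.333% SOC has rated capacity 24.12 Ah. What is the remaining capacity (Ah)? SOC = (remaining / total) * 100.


remaining = SOC / 100 * total = 33.333 / 100 * 24.12 = 8.040 Ah

8.040 Ah


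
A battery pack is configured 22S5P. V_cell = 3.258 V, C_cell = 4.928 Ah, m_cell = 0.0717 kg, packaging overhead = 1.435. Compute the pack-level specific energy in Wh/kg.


Step 1: V_pack = 22 * 3.258 = 71.676 V
Step 2: C_pack = 5 * 4.928 = 24.64 Ah
Step 3: E_pack = V_pack * C_pack = 71.676 * 24.64 = 1766.1 Wh
Step 4: m_pack = 22 * 5 * 0.0717 * 1.435 = 11.318 kg
Step 5: ED = E_pack / m_pack = 1766.1 / 11.318 = 156.0 Wh/kg

156.0 Wh/kg


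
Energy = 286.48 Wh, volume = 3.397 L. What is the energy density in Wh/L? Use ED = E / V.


Volumetric ED = 286.48 Wh / 3.397 L = 84.33 Wh/L

84.33 Wh/L


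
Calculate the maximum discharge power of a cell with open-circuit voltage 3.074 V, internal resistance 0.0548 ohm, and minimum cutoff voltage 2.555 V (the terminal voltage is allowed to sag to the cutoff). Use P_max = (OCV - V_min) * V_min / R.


P_max = (OCV - V_min) * V_min / R = (3.074 - 2.555) * 2.555 / 0.0548 = 0.519 * 2.555 / 0.0548 = 24.20 W

24.20 W


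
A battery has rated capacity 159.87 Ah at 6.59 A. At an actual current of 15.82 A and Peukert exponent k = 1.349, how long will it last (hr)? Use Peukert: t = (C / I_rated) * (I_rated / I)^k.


t_rated = C / I_rated = 159.87 / 6.59 = 24.259 hr
(I_rated/I)^k = (0.41656)^1.349 = 0.30686
t = t_rated * (I_rated/I)^k = 24.259 * 0.30686 = 7.444 hr

7.444 hr


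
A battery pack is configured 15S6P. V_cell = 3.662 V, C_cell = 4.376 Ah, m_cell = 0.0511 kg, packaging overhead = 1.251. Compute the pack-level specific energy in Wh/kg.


Step 1: V_pack = 15 * 3.662 = 54.93 V
Step 2: C_pack = 6 * 4.376 = 26.256 Ah
Step 3: E_pack = V_pack * C_pack = 54.93 * 26.256 = 1442.2 Wh
Step 4: m_pack = 15 * 6 * 0.0511 * 1.251 = 5.7533 kg
Step 5: ED = E_pack / m_pack = 1442.2 / 5.7533 = 250.7 Wh/kg

250.7 Wh/kg


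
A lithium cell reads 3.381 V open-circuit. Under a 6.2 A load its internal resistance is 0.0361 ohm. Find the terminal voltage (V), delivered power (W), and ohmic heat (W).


Step 1: V_terminal = OCV - I*R = 3.381 - 6.2 * 0.0361 = 3.1572 V
Step 2: P_out = V_terminal * I = 3.1572 * 6.2 = 19.57 W
Step 3: Q = I^2 * R = 6.2^2 * 0.0361 = 1.388 W

V=3.1572 V, P=19.57 W, Q=1.388 W


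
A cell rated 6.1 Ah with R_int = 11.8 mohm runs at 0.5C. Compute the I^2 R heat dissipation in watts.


Convert: R = 11.8 mohm = 0.0118 ohm
Step 1: I = C_rate * capacity = 0.5 * 6.1 = 3.05 A
Step 2: Q = I^2 * R = 3.05^2 * 0.0118 = 9.3025 * 0.0118 = 0.1098 W

0.1098 W


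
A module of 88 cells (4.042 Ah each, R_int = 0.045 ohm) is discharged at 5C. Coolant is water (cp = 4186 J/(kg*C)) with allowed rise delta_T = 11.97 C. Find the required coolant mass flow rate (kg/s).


Step 1: I = 5 * 4.042 = 20.21 A
Step 2: Q_cell = I^2 * R = 20.21^2 * 0.045 = 18.38 W
Step 3: Q_total = 88 * 18.38 = 1617.4 W
Step 4: m_dot = Q_total / (cp * dT) = 1617.4 / (4186 * 11.97) = 0.03228 kg/s

0.03228 kg/s


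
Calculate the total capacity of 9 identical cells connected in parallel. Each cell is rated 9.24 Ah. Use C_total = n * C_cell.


Parallel capacities add: 9 * 9.24 Ah = 83.16 Ah

83.16 Ah


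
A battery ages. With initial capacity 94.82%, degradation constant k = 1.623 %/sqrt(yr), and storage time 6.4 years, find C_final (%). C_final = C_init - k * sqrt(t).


Step 1: sqrt(6.4 yr) = 2.5298
Step 2: drop = 1.623 * 2.5298 = 4.1059
Step 3: C_final = 94.82 - 4.1059 = 90.71%

90.71%


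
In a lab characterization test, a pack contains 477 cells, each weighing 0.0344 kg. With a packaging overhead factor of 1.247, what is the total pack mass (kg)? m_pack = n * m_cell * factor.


Cell mass sum = 477 * 0.0344 = 16.409 kg
With overhead 1.247: m_pack = 16.409 * 1.247 = 20.46 kg

20.46 kg


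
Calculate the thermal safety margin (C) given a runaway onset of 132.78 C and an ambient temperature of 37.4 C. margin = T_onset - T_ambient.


margin = T_onset - T_ambient = 132.78 - 37.4 = 95.38 C

95.38 C


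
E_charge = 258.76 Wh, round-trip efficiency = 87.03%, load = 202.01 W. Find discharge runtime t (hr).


Step 1: E_discharge = eta/100 * E_charge = 87.03/100 * 258.76 = 225.2 Wh
Step 2: t = E_discharge / P = 225.2 / 202.01 = 1.115 hr

1.115 hr


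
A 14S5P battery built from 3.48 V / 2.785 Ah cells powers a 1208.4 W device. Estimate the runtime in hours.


Step 1: E_pack = Ns * V_cell * Np * C_cell = 14 * 3.48 * 5 * 2.785 = 678.43 Wh
Step 2: t = E_pack / P = 678.43 / 1208.4 = 0.5614 hr

0.5614 hr


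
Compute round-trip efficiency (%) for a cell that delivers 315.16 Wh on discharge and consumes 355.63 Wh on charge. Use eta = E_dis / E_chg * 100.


Round-trip efficiency = 315.16/355.63 * 100% = 88.62%

88.62%


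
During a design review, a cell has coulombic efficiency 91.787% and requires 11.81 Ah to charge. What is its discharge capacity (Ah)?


Q_dis = eta/100 * Q_chg = 91.787/100 * 11.81 = 10.84 Ah

10.84 Ah


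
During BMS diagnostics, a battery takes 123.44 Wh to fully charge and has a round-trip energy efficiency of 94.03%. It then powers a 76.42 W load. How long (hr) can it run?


Step 1: E_discharge = eta/100 * E_charge = 94.03/100 * 123.44 = 116.07 Wh
Step 2: t = E_discharge / P = 116.07 / 76.42 = 1.519 hr

1.519 hr


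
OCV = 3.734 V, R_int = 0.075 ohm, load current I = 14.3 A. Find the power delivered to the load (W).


Step 1: V_terminal = OCV - I*R = 3.734 - 14.3 * 0.075 = 2.6615 V
Step 2: P_out = V_terminal * I = 2.6615 * 14.3 = 38.06 W

38.06 W


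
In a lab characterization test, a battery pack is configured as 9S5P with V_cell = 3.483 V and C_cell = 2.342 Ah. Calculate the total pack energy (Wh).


V_pack = 9 * 3.483 = 31.347 V
C_pack = 5 * 2.342 = 11.71 Ah
E = V_pack * C_pack = 31.347 * 11.71 = 367.1 Wh

367.1 Wh


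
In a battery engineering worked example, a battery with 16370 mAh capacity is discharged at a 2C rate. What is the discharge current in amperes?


Convert: capacity = 16370 mAh = 16.37 Ah
At 2C: I = 2 * 16.37 Ah = 32.74 A

32.74 A


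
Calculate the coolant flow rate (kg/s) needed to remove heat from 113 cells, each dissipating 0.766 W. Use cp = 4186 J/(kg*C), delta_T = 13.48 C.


Step 1: Total heat Q = 113 * 0.766 W = 86.558 W
Step 2: denom = cp * dT = 4186 * 13.48 = 56427
Step 3: m_dot = 86.558 / 56427 = 0.001534 kg/s

0.001534 kg/s


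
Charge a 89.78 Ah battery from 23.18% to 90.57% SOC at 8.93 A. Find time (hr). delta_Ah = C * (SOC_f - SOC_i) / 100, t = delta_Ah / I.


Step 1: dSOC = 90.57% - 23.18% = 67.39%
Step 2: delta_Ah = 89.78 * 67.39 / 100 = 60.503 Ah
Step 3: t = 60.503 / 8.93 = 6.775 hr

6.775 hr


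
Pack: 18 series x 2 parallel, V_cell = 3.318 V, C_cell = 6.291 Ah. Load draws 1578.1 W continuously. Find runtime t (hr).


Step 1: E_pack = Ns * V_cell * Np * C_cell = 18 * 3.318 * 2 * 6.291 = 751.45 Wh
Step 2: t = E_pack / P = 751.45 / 1578.1 = 0.4762 hr

0.4762 hr


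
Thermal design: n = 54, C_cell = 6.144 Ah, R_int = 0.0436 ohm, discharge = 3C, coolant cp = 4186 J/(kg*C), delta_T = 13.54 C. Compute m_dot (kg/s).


Step 1: I = 3 * 6.144 = 18.432 A
Step 2: Q_cell = I^2 * R = 18.432^2 * 0.0436 = 14.813 W
Step 3: Q_total = 54 * 14.813 = 799.9 W
Step 4: m_dot = Q_total / (cp * dT) = 799.9 / (4186 * 13.54) = 0.01411 kg/s

0.01411 kg/s


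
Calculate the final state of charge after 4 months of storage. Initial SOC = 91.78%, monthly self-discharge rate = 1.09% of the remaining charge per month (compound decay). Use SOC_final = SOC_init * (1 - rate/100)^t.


Monthly retention factor = 1 - 1.09/100 = 0.9891
Over 4 months: factor^4 = 0.95711
SOC_final = 91.78 * 0.95711 = 87.84%

87.84%


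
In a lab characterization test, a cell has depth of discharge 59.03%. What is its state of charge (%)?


SOC = 100 - DOD = 100 - 59.03 = 40.97%

40.97%


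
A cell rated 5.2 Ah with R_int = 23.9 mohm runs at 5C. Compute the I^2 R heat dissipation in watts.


Convert: R = 23.9 mohm = 0.0239 ohm
Step 1: I = C_rate * capacity = 5 * 5.2 = 26 A
Step 2: Q = I^2 * R = 26^2 * 0.0239 = 676 * 0.0239 = 16.16 W

16.16 W


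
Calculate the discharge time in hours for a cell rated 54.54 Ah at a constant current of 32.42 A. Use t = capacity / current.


t = capacity / current = 54.54 / 32.42 = 1.682 hr

1.682 hr


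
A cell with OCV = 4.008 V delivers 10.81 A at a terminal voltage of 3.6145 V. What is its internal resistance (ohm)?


R = (OCV - V) / I = (4.008 - 3.6145) / 10.81 = 0.03640 ohm

0.03640 ohm


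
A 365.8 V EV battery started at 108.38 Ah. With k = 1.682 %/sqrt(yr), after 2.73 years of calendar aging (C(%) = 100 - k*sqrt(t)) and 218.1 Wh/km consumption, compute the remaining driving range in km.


Step 1: capacity retention = 100 - 1.682 * sqrt(2.73) = 100 - 1.682 * 1.6523 = 97.221%
Step 2: C_now = 108.38 * 97.221/100 = 105.37 Ah
Step 3: E_pack = V * C_now = 365.8 * 105.37 = 38544 Wh
Step 4: range = E_pack / consumption = 38544 / 218.1 = 176.7 km

176.7 km


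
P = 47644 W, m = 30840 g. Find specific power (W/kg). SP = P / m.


Convert: m = 30840 g = 30.84 kg
Specific power = 47644 W / 30.84 kg = 1545 W/kg

1545 W/kg


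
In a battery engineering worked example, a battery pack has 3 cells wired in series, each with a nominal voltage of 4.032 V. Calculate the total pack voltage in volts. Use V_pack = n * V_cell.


Series voltages add: 3 * 4.032 V = 12.096 V

12.096 V


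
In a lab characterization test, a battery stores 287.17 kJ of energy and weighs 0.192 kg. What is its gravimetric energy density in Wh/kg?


Convert: E = 287.17 kJ = 79.769 Wh
ED = E / m = 79.769 / 0.192 = 415.5 Wh/kg

415.5 Wh/kg


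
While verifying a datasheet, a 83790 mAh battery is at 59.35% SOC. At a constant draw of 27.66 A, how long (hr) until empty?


Convert: C_total = 83790 mAh = 83.79 Ah
Step 1: remaining = SOC/100 * C_total = 59.35/100 * 83.79 = 49.729 Ah
Step 2: t = remaining / I = 49.729 / 27.66 = 1.798 hr

1.798 hr


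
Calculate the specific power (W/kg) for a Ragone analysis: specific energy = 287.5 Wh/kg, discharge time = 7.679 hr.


P_specific = E / t = 287.5 / 7.679 = 37.44 W/kg

37.44 W/kg


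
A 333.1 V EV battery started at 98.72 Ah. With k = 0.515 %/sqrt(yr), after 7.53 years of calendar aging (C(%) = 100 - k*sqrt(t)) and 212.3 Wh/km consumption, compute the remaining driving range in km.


Step 1: capacity retention = 100 - 0.515 * sqrt(7.53) = 100 - 0.515 * 2.7441 = 98.587%
Step 2: C_now = 98.72 * 98.587/100 = 97.325 Ah
Step 3: E_pack = V * C_now = 333.1 * 97.325 = 32419 Wh
Step 4: range = E_pack / consumption = 32419 / 212.3 = 152.7 km

152.7 km


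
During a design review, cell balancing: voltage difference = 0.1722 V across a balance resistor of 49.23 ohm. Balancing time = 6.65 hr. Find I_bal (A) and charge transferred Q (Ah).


I_bal = dV / R = 0.1722 / 49.23 = 0.0034979 A
Q = I_bal * t = 0.0034979 * 6.65 = 0.02326 Ah

I=0.0034979 A, Q=0.02326 Ah


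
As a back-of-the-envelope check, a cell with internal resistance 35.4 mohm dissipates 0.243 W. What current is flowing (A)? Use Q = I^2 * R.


Convert: R = 35.4 mohm = 0.0354 ohm
I = sqrt(Q / R) = sqrt(0.243 / 0.0354) = sqrt(6.8644) = 2.620 A

2.620 A


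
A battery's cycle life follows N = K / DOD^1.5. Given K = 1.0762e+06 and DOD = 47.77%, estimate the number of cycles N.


Step 1: DOD^1.5 = 47.77^1.5 = 330.17
Step 2: N = 1.0762e+06 / 330.17 = 3260 cycles

3260 cycles


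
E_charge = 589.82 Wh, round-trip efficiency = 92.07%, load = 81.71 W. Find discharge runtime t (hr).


Step 1: E_discharge = eta/100 * E_charge = 92.07/100 * 589.82 = 543.05 Wh
Step 2: t = E_discharge / P = 543.05 / 81.71 = 6.646 hr

6.646 hr


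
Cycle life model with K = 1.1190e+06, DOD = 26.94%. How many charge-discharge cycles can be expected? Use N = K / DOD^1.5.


Step 1: DOD^1.5 = 26.94^1.5 = 139.83
Step 2: N = 1.1190e+06 / 139.83 = 8003 cycles

8003 cycles


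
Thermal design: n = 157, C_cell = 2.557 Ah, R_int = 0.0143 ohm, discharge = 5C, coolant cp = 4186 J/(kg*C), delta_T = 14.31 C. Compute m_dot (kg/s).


Step 1: I = 5 * 2.557 = 12.785 A
Step 2: Q_cell = I^2 * R = 12.785^2 * 0.0143 = 2.3374 W
Step 3: Q_total = 157 * 2.3374 = 366.97 W
Step 4: m_dot = Q_total / (cp * dT) = 366.97 / (4186 * 14.31) = 0.006126 kg/s

0.006126 kg/s


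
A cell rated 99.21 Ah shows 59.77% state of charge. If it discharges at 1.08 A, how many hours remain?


Step 1: remaining = SOC/100 * C_total = 59.77/100 * 99.21 = 59.298 Ah
Step 2: t = remaining / I = 59.298 / 1.08 = 54.91 hr

54.91 hr


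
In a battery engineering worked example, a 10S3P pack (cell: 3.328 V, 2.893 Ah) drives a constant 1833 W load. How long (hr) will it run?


Step 1: E_pack = Ns * V_cell * Np * C_cell = 10 * 3.328 * 3 * 2.893 = 288.84 Wh
Step 2: t = E_pack / P = 288.84 / 1833 = 0.1576 hr

0.1576 hr


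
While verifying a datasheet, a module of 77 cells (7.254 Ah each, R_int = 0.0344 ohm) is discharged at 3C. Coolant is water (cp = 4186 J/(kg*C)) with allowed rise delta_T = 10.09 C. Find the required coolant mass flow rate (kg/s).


Step 1: I = 3 * 7.254 = 21.762 A
Step 2: Q_cell = I^2 * R = 21.762^2 * 0.0344 = 16.291 W
Step 3: Q_total = 77 * 16.291 = 1254.4 W
Step 4: m_dot = Q_total / (cp * dT) = 1254.4 / (4186 * 10.09) = 0.02970 kg/s

0.02970 kg/s


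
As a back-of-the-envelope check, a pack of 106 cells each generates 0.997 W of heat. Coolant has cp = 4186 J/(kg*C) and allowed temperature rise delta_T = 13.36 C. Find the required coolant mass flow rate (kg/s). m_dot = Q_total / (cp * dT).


Step 1: Total heat Q = 106 * 0.997 W = 105.68 W
Step 2: denom = cp * dT = 4186 * 13.36 = 55925
Step 3: m_dot = 105.68 / 55925 = 0.001890 kg/s

0.001890 kg/s


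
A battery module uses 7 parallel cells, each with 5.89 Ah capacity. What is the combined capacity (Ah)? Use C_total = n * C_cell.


Parallel capacities add: 7 * 5.89 Ah = 41.23 Ah

41.23 Ah


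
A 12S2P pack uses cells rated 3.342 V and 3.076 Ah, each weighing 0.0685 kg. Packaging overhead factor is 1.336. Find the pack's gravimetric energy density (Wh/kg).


Step 1: V_pack = 12 * 3.342 = 40.104 V
Step 2: C_pack = 2 * 3.076 = 6.152 Ah
Step 3: E_pack = V_pack * C_pack = 40.104 * 6.152 = 246.72 Wh
Step 4: m_pack = 12 * 2 * 0.0685 * 1.336 = 2.1964 kg
Step 5: ED = E_pack / m_pack = 246.72 / 2.1964 = 112.3 Wh/kg

112.3 Wh/kg


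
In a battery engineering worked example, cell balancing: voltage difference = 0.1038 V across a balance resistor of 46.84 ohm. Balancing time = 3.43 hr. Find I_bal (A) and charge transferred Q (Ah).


First, Ohm's law: I_bal = 0.1038 V / 46.84 ohm = 0.0022161 A
Then Q = I * t = 0.0022161 A * 3.43 hr = 0.007601 Ah

I=0.0022161 A, Q=0.007601 Ah


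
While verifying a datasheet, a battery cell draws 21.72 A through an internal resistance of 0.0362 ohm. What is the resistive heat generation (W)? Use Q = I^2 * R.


I^2 = 471.76
Q = 471.76 * 0.0362 = 17.08 W

17.08 W


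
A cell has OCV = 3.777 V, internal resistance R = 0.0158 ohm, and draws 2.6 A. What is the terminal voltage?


V = OCV - I*R = 3.777 - 2.6 * 0.0158 = 3.736 V

3.736 V


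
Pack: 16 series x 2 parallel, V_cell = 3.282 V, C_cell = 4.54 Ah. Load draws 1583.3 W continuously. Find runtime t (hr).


Step 1: E_pack = Ns * V_cell * Np * C_cell = 16 * 3.282 * 2 * 4.54 = 476.81 Wh
Step 2: t = E_pack / P = 476.81 / 1583.3 = 0.3011 hr

0.3011 hr


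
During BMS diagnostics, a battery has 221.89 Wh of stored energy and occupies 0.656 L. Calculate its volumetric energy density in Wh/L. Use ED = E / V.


Volumetric ED = 221.89 Wh / 0.656 L = 338.2 Wh/L

338.2 Wh/L


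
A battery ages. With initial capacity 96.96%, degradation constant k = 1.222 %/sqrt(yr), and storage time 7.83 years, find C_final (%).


Step 1: sqrt(7.83 yr) = 2.7982
Step 2: drop = 1.222 * 2.7982 = 3.4194
Step 3: C_final = 96.96 - 3.4194 = 93.54%

93.54%


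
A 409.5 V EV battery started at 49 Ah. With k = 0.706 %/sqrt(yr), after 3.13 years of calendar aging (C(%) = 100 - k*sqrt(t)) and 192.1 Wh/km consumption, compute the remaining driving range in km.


Step 1: capacity retention = 100 - 0.706 * sqrt(3.13) = 100 - 0.706 * 1.7692 = 98.751%
Step 2: C_now = 49 * 98.751/100 = 48.388 Ah
Step 3: E_pack = V * C_now = 409.5 * 48.388 = 19815 Wh
Step 4: range = E_pack / consumption = 19815 / 192.1 = 103.1 km

103.1 km


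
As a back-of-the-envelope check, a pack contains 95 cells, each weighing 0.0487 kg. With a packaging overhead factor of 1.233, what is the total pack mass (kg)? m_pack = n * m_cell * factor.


Cell mass sum = 95 * 0.0487 = 4.6265 kg
With overhead 1.233: m_pack = 4.6265 * 1.233 = 5.704 kg

5.704 kg


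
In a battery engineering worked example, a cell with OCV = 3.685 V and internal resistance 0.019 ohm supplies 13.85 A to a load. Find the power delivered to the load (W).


Step 1: V_terminal = OCV - I*R = 3.685 - 13.85 * 0.019 = 3.4219 V
Step 2: P_out = V_terminal * I = 3.4219 * 13.85 = 47.39 W

47.39 W


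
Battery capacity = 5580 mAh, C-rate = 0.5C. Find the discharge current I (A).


Convert: capacity = 5580 mAh = 5.58 Ah
I = C_rate * capacity = 0.5 * 5.58 = 2.79 A

2.79 A


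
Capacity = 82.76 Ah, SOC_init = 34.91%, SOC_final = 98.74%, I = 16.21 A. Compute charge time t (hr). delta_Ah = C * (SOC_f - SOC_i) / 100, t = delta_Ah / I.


Step 1: dSOC = 98.74% - 34.91% = 63.83%
Step 2: delta_Ah = 82.76 * 63.83 / 100 = 52.826 Ah
Step 3: t = 52.826 / 16.21 = 3.259 hr

3.259 hr


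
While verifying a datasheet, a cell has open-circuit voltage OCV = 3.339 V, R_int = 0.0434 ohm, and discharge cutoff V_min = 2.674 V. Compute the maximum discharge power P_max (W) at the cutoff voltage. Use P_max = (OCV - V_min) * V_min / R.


P_max = (OCV - V_min) * V_min / R = (3.339 - 2.674) * 2.674 / 0.0434 = 0.665 * 2.674 / 0.0434 = 40.97 W

40.97 W


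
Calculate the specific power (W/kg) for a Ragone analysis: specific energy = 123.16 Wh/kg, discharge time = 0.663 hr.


P_specific = E / t = 123.16 / 0.663 = 185.8 W/kg

185.8 W/kg


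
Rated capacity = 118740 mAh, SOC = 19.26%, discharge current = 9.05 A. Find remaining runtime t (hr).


Convert: C_total = 118740 mAh = 118.74 Ah
Step 1: remaining = SOC/100 * C_total = 19.26/100 * 118.74 = 22.869 Ah
Step 2: t = remaining / I = 22.869 / 9.05 = 2.527 hr

2.527 hr


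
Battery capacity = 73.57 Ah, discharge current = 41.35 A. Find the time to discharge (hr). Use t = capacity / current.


t = capacity / current = 73.57 / 41.35 = 1.779 hr

1.779 hr


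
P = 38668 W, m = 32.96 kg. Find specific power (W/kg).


Specific power = 38668 W / 32.96 kg = 1173 W/kg

1173 W/kg


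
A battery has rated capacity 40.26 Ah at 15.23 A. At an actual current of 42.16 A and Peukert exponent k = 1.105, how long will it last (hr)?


Step 1: t_rated = C / I_rated = 40.26 / 15.23 = 2.6435 hr
Step 2: ratio = 15.23 / 42.16 = 0.36124
Step 3: ratio^k = 0.36124^1.105 = 0.32461
Step 4: t = t_rated * ratio^k = 2.6435 * 0.32461 = 0.8581 hr

0.8581 hr


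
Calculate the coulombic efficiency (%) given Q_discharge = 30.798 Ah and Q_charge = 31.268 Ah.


Coulombic efficiency = 30.798/31.268 * 100% = 98.50%

98.50%


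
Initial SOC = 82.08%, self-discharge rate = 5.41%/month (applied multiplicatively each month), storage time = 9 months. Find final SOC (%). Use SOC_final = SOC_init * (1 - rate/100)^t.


Monthly retention factor = 1 - 5.41/100 = 0.9459
Over 9 months: factor^9 = 0.60619
SOC_final = 82.08 * 0.60619 = 49.76%

49.76%


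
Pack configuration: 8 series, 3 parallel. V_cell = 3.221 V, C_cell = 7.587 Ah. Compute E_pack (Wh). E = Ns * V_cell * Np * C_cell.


E = Ns * Vcell * Np * Ccell = 8 * 3.221 * 3 * 7.587 = 586.5 Wh

586.5 Wh


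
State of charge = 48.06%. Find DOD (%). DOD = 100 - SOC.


DOD = 100 - SOC = 100 - 48.06 = 51.94%

51.94%


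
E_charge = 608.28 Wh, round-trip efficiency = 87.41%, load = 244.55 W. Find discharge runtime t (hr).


Step 1: E_discharge = eta/100 * E_charge = 87.41/100 * 608.28 = 531.7 Wh
Step 2: t = E_discharge / P = 531.7 / 244.55 = 2.174 hr

2.174 hr


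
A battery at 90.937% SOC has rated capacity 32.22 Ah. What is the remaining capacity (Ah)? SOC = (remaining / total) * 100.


remaining = SOC / 100 * total = 90.937 / 100 * 32.22 = 29.30 Ah

29.30 Ah


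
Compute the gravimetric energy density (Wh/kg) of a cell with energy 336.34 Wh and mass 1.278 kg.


Specific energy = 336.34 Wh / 1.278 kg = 263.2 Wh/kg

263.2 Wh/kg


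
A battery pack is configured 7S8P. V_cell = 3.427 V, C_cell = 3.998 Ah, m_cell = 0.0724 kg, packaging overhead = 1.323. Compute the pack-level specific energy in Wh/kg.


Step 1: V_pack = 7 * 3.427 = 23.989 V
Step 2: C_pack = 8 * 3.998 = 31.984 Ah
Step 3: E_pack = V_pack * C_pack = 23.989 * 31.984 = 767.26 Wh
Step 4: m_pack = 7 * 8 * 0.0724 * 1.323 = 5.364 kg
Step 5: ED = E_pack / m_pack = 767.26 / 5.364 = 143.0 Wh/kg

143.0 Wh/kg
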